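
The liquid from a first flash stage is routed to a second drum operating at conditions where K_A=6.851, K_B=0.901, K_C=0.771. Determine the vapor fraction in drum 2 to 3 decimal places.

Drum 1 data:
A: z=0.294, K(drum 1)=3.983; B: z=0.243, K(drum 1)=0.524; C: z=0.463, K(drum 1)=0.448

V/F (drum 2) = 0.653

Drum 1:
Let ψ₁ = V/F and solve Σ zᵢ(Kᵢ−1)/(1+ψ₁(Kᵢ−1)) = 0.
g(0) = ΣzᵢKᵢ − 1 = 0.506 and g(1) = 1 − Σzᵢ/Kᵢ = -0.571, so a root lies in (0, 1).
Newton–Raphson from ψ₁ = 0.5:
  ψ₁ = 0.500: g = -0.1528, g' = -0.785 → ψ₁ = 0.305
  ψ₁ = 0.305: g = 0.0161, g' = -0.996 → ψ₁ = 0.322
Converged at ψ₁ = 0.322.
Drum-1 compositions:
  A: x = 0.150, y = 0.597
  B: x = 0.287, y = 0.150
  C: x = 0.563, y = 0.252
Drum-2 feed = drum-1 liquid: z₂ = (0.1500, 0.2870, 0.5630).
Drum 2:
Material balance + equilibrium reduce to Σ zᵢ(Kᵢ−1)/(1+ψ₂(Kᵢ−1)) = 0.
g(0) = ΣzᵢKᵢ − 1 = 0.720 and g(1) = 1 − Σzᵢ/Kᵢ = -0.071, so a root lies in (0, 1).
Newton iteration, ψ₂⁰ = 0.5:
  ψ₂ = 0.500: g = 0.0481, g' = -0.374 → ψ₂ = 0.628
  ψ₂ = 0.628: g = 0.0067, g' = -0.278 → ψ₂ = 0.653
Converged at ψ₂ = 0.653.
  A: x = 0.031, y = 0.213
  B: x = 0.307, y = 0.276
  C: x = 0.662, y = 0.510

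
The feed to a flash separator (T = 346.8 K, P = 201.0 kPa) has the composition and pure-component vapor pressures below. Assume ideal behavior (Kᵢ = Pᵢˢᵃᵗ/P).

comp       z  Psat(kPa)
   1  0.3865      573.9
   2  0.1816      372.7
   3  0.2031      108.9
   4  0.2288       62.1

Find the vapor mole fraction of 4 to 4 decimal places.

y_4 = 0.1294

Raoult's law: Kᵢ = Pᵢˢᵃᵗ/P = Pᵢˢᵃᵗ/201.0.
  K_1 = 573.9/201.0 = 2.855224, K_2 = 372.7/201.0 = 1.854229, K_3 = 108.9/201.0 = 0.541791, K_4 = 62.1/201.0 = 0.308955
Rachford–Rice: g(ψ) = Σ zᵢ(Kᵢ−1)/(1+ψ(Kᵢ−1)) = 0.
Check two-phase: ΣzᵢKᵢ = 1.6210 > 1 and Σzᵢ/Kᵢ = 1.3487 > 1, so g(0) = 0.6210 > 0 and g(1) = -0.3487 < 0.
Newton–Raphson from ψ = 0.5:
  ψ = 0.5000: g = 0.11838, g' = -0.7499 → ψ = 0.6579
  ψ = 0.6579: g = -0.00089, g' = -0.7788 → ψ = 0.6567
Converged at ψ = 0.6567.
Compositions from xᵢ = zᵢ/(1+ψ(Kᵢ−1)), yᵢ = Kᵢxᵢ:
  1: x = 0.1742, y = 0.4975
  2: x = 0.1163, y = 0.2157
  3: x = 0.2905, y = 0.1574
  4: x = 0.4189, y = 0.1294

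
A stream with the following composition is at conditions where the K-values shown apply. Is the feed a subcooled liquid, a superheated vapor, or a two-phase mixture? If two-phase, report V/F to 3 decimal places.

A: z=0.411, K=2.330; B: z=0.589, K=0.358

ΣzᵢKᵢ = 1.168; Σzᵢ/Kᵢ = 1.822.
Both exceed 1, so a two-phase solution exists.
Newton–Raphson from ψ = 0.5:
  ψ = 0.500: g = -0.2286, g' = -0.789 → ψ = 0.210
  ψ = 0.210: g = -0.0099, g' = -0.768 → ψ = 0.197
Converged at ψ = 0.197.

two-phase, V/F = 0.197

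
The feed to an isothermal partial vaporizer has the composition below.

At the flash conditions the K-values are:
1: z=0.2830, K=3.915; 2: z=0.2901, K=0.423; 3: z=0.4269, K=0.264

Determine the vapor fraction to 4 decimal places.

Let ψ = V/F and solve Σ zᵢ(Kᵢ−1)/(1+ψ(Kᵢ−1)) = 0.
Check two-phase: ΣzᵢKᵢ = 1.3434 > 1 and Σzᵢ/Kᵢ = 2.3751 > 1, so g(0) = 0.3434 > 0 and g(1) = -1.3751 < 0.
Iterate (Newton) starting at ψ = 0.46:
  ψ = 0.4600: g = -0.35049, g' = -1.1464 → ψ = 0.1543
  ψ = 0.1543: g = 0.03086, g' = -1.5549 → ψ = 0.1741
  ψ = 0.1741: g = 0.00074, g' = -1.4817 → ψ = 0.1746
Converged at ψ = 0.1746.

ψ = 0.1746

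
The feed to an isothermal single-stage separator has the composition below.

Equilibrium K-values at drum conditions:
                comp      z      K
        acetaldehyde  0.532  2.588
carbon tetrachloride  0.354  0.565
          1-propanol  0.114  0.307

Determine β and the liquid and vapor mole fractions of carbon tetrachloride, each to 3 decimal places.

β = 0.739, x_carbon tetrachloride = 0.522, y_carbon tetrachloride = 0.295

Material balance + equilibrium reduce to Σ zᵢ(Kᵢ−1)/(1+β(Kᵢ−1)) = 0.
g(0) = ΣzᵢKᵢ − 1 = 0.612 and g(1) = 1 − Σzᵢ/Kᵢ = -0.203, so a root lies in (0, 1).
Iterate (Newton) starting at β = 0.5:
  β = 0.500: g = 0.1532, g' = -0.654 → β = 0.734
  β = 0.734: g = 0.0030, g' = -0.657 → β = 0.739
Converged at β = 0.739.
Compositions from xᵢ = zᵢ/(1+β(Kᵢ−1)), yᵢ = Kᵢxᵢ:
  acetaldehyde: x = 0.245, y = 0.634
  carbon tetrachloride: x = 0.522, y = 0.295
  1-propanol: x = 0.234, y = 0.072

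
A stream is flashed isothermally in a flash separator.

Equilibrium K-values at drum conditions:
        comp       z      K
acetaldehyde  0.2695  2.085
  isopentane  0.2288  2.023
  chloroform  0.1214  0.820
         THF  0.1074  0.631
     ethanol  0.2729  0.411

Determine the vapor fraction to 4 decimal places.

Material balance + equilibrium reduce to Σ zᵢ(Kᵢ−1)/(1+ψ(Kᵢ−1)) = 0.
Check two-phase: ΣzᵢKᵢ = 1.3042 > 1 and Σzᵢ/Kᵢ = 1.2246 > 1, so g(0) = 0.3042 > 0 and g(1) = -0.2246 < 0.
Newton–Raphson from ψ = 0.56:
  ψ = 0.5600: g = 0.01660, g' = -0.4584 → ψ = 0.5962
  ψ = 0.5962: g = -0.00008, g' = -0.4632 → ψ = 0.5960
Converged at ψ = 0.5960.

ψ = 0.5960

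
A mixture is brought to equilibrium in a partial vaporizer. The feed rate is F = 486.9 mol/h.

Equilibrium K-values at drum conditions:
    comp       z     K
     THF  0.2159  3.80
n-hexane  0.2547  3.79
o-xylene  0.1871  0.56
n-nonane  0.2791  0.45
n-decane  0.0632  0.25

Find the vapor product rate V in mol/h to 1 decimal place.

Newton–Raphson from V/F = 0.59:
  V/F = 0.5900: g = 0.07304, g' = -0.8893 → V/F = 0.6721
  V/F = 0.6721: g = 0.00090, g' = -0.8737 → V/F = 0.6732
Converged at V/F = 0.6732.
Then V = V/F·F = 0.6732·486.9 = 327.8 mol/h and L = F − V = 159.1 mol/h.

V = 327.8 mol/h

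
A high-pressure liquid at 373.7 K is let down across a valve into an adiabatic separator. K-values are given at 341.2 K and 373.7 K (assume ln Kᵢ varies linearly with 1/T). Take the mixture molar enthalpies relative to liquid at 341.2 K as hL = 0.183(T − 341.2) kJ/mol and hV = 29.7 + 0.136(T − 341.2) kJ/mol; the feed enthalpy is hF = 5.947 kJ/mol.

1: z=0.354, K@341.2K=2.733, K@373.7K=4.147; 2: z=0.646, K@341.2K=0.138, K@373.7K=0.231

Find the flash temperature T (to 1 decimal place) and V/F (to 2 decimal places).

T = 352.8 K, V/F = 0.13

Adiabatic flash: solve Rachford–Rice at each trial T, then check hF = ψ·hV(T) + (1−ψ)·hL(T).
  T = 341.2 K: K = (2.733, 0.138), RR gives ψ = 0.038, H_out = 1.126 kJ/mol
  T = 373.7 K: K = (4.147, 0.231), RR gives ψ = 0.255, H_out = 13.133 kJ/mol
  T = 357.4 K: K = (3.396, 0.181), RR gives ψ = 0.162, H_out = 7.664 kJ/mol
  T = 349.3 K: K = (3.054, 0.158), RR gives ψ = 0.106, H_out = 4.594 kJ/mol
  T = 353.4 K: K = (3.225, 0.169), RR gives ψ = 0.136, H_out = 6.188 kJ/mol
  T = 351.4 K: K = (3.141, 0.164), RR gives ψ = 0.122, H_out = 5.422 kJ/mol
Linear interpolation between T = 351.4 (H_out = 5.422) and T = 353.4 (H_out = 6.188) on hF = 5.947 gives T ≈ 352.8 K, at which ψ = 0.13.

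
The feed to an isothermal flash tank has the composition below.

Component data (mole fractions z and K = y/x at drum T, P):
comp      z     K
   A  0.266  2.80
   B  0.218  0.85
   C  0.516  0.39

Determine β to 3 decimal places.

Iterate (Newton) starting at β = 0.61:
  β = 0.610: g = -0.3091, g' = -0.689 → β = 0.161
  β = 0.161: g = -0.0115, g' = -0.759 → β = 0.146
Converged at β = 0.146.

β = 0.146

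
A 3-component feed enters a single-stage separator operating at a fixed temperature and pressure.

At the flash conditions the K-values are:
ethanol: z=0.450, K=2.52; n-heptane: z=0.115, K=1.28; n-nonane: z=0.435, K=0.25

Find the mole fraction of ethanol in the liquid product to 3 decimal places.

x_ethanol = 0.283

Newton iteration, ψ⁰ = 0.41:
  ψ = 0.410: g = -0.0208, g' = -0.912 → ψ = 0.387
Converged at ψ = 0.387.
Compositions from xᵢ = zᵢ/(1+ψ(Kᵢ−1)), yᵢ = Kᵢxᵢ:
  ethanol: x = 0.283, y = 0.714
  n-heptane: x = 0.104, y = 0.133
  n-nonane: x = 0.613, y = 0.153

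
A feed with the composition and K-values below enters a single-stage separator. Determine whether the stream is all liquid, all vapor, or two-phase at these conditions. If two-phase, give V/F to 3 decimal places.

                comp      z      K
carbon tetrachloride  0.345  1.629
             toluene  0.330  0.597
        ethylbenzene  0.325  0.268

ΣzᵢKᵢ = 0.846; Σzᵢ/Kᵢ = 1.977.
Since ΣzᵢKᵢ < 1 the mixture is below its bubble point — single liquid phase.

all liquid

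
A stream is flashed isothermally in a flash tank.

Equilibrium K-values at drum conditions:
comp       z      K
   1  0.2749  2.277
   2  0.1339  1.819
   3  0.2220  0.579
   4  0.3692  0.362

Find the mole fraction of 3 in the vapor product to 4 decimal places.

y_3 = 0.1406

Material balance + equilibrium reduce to Σ zᵢ(Kᵢ−1)/(1+β(Kᵢ−1)) = 0.
g(0) = ΣzᵢKᵢ − 1 = 0.1317 and g(1) = 1 − Σzᵢ/Kᵢ = -0.5977, so a root lies in (0, 1).
Newton–Raphson from β = 0.64:
  β = 0.6400: g = -0.26091, g' = -0.6774 → β = 0.2548
  β = 0.2548: g = -0.03039, g' = -0.5803 → β = 0.2025
  β = 0.2025: g = 0.00034, g' = -0.5943 → β = 0.2030
Converged at β = 0.2030.
Compositions from xᵢ = zᵢ/(1+β(Kᵢ−1)), yᵢ = Kᵢxᵢ:
  1: x = 0.2183, y = 0.4971
  2: x = 0.1148, y = 0.2088
  3: x = 0.2427, y = 0.1406
  4: x = 0.4241, y = 0.1535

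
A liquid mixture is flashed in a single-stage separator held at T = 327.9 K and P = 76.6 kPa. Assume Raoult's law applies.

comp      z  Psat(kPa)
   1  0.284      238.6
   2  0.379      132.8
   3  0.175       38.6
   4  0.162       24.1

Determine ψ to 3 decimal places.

Raoult's law: Kᵢ = Pᵢˢᵃᵗ/P = Pᵢˢᵃᵗ/76.6.
  K_1 = 238.6/76.6 = 3.11488, K_2 = 132.8/76.6 = 1.73368, K_3 = 38.6/76.6 = 0.50392, K_4 = 24.1/76.6 = 0.31462
Let ψ = V/F and solve Σ zᵢ(Kᵢ−1)/(1+ψ(Kᵢ−1)) = 0.
g(0) = ΣzᵢKᵢ − 1 = 0.681 and g(1) = 1 − Σzᵢ/Kᵢ = -0.172, so a root lies in (0, 1).
Newton iteration, ψ⁰ = 0.58:
  ψ = 0.580: g = 0.1586, g' = -0.651 → ψ = 0.824
  ψ = 0.824: g = -0.0094, g' = -0.773 → ψ = 0.812
  ψ = 0.812: g = -0.0001, g' = -0.759 → ψ = 0.811
Converged at ψ = 0.811.

ψ = 0.811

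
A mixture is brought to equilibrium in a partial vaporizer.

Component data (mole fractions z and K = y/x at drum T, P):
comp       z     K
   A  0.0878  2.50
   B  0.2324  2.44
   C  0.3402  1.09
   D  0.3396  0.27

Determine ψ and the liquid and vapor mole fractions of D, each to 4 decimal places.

Let ψ = V/F and solve Σ zᵢ(Kᵢ−1)/(1+ψ(Kᵢ−1)) = 0.
g(0) = ΣzᵢKᵢ − 1 = 0.2491 and g(1) = 1 − Σzᵢ/Kᵢ = -0.7003, so a root lies in (0, 1).
Newton–Raphson from ψ = 0.68:
  ψ = 0.6800: g = -0.22913, g' = -0.8875 → ψ = 0.4218
  ψ = 0.4218: g = -0.03985, g' = -0.6410 → ψ = 0.3596
  ψ = 0.3596: g = -0.00048, g' = -0.6279 → ψ = 0.3589
Converged at ψ = 0.3589.
Compositions from xᵢ = zᵢ/(1+ψ(Kᵢ−1)), yᵢ = Kᵢxᵢ:
  A: x = 0.0571, y = 0.1427
  B: x = 0.1532, y = 0.3739
  C: x = 0.3296, y = 0.3592
  D: x = 0.4601, y = 0.1242

ψ = 0.3589, x_D = 0.4601, y_D = 0.1242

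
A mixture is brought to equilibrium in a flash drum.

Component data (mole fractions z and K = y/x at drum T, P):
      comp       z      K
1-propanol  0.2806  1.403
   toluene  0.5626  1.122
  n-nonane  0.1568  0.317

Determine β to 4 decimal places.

β = 0.4813

Let β = V/F and solve Σ zᵢ(Kᵢ−1)/(1+β(Kᵢ−1)) = 0.
g(0) = ΣzᵢKᵢ − 1 = 0.0746 and g(1) = 1 − Σzᵢ/Kᵢ = -0.1961, so a root lies in (0, 1).
Newton–Raphson from β = 0.43:
  β = 0.4300: g = 0.00997, g' = -0.1873 → β = 0.4832
  β = 0.4832: g = -0.00039, g' = -0.2024 → β = 0.4813
Converged at β = 0.4813.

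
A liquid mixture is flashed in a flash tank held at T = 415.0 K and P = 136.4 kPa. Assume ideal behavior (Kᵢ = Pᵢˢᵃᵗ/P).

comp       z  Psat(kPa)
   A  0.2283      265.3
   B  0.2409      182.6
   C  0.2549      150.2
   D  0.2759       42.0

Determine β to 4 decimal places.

Raoult's law: Kᵢ = Pᵢˢᵃᵗ/P = Pᵢˢᵃᵗ/136.4.
  K_A = 265.3/136.4 = 1.945015, K_B = 182.6/136.4 = 1.338710, K_C = 150.2/136.4 = 1.101173, K_D = 42.0/136.4 = 0.307918
Material balance + equilibrium reduce to Σ zᵢ(Kᵢ−1)/(1+β(Kᵢ−1)) = 0.
g(0) = ΣzᵢKᵢ − 1 = 0.1322 and g(1) = 1 − Σzᵢ/Kᵢ = -0.4248, so a root lies in (0, 1).
Iterate (Newton) starting at β = 0.5:
  β = 0.5000: g = -0.05114, g' = -0.4256 → β = 0.3798
  β = 0.3798: g = -0.00315, g' = -0.3777 → β = 0.3715
Converged at β = 0.3715.

β = 0.3715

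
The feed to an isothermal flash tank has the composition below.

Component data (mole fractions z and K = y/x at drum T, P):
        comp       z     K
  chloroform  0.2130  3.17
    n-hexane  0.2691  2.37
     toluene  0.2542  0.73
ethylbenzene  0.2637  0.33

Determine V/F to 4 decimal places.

V/F = 0.6367

Newton iteration, V/F⁰ = 0.63:
  V/F = 0.6300: g = 0.00472, g' = -0.7059 → V/F = 0.6367
Converged at V/F = 0.6367.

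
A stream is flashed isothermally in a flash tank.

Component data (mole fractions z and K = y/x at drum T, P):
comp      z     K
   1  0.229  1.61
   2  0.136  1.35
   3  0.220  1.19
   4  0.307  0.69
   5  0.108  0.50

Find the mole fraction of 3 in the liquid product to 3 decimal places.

x_3 = 0.201

Rachford–Rice: g(V/F) = Σ zᵢ(Kᵢ−1)/(1+V/F(Kᵢ−1)) = 0.
g(0) = ΣzᵢKᵢ − 1 = 0.080 and g(1) = 1 − Σzᵢ/Kᵢ = -0.089, so a root lies in (0, 1).
Iterate (Newton) starting at V/F = 0.5:
  V/F = 0.500: g = 0.0011, g' = -0.158 → V/F = 0.507
Converged at V/F = 0.507.
Compositions from xᵢ = zᵢ/(1+V/F(Kᵢ−1)), yᵢ = Kᵢxᵢ:
  1: x = 0.175, y = 0.282
  2: x = 0.116, y = 0.156
  3: x = 0.201, y = 0.239
  4: x = 0.364, y = 0.251
  5: x = 0.145, y = 0.072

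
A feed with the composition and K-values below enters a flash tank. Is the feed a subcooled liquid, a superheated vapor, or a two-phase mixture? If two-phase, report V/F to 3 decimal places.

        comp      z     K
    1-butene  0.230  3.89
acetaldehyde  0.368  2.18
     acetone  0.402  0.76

ΣzᵢKᵢ = 2.002; Σzᵢ/Kᵢ = 0.757.
Since Σzᵢ/Kᵢ < 1 the mixture is above its dew point — single vapor phase.

superheated vapor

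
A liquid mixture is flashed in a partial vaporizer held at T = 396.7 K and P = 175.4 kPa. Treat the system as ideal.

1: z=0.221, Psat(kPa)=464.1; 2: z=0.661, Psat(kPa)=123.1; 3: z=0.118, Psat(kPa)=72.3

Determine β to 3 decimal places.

β = 0.169

Raoult's law: Kᵢ = Pᵢˢᵃᵗ/P = Pᵢˢᵃᵗ/175.4.
  K_1 = 464.1/175.4 = 2.64595, K_2 = 123.1/175.4 = 0.70182, K_3 = 72.3/175.4 = 0.41220
Rachford–Rice: g(β) = Σ zᵢ(Kᵢ−1)/(1+β(Kᵢ−1)) = 0.
g(0) = ΣzᵢKᵢ − 1 = 0.097 and g(1) = 1 − Σzᵢ/Kᵢ = -0.312, so a root lies in (0, 1).
Iterate (Newton) starting at β = 0.52:
  β = 0.520: g = -0.1372, g' = -0.341 → β = 0.117
  β = 0.117: g = 0.0261, g' = -0.531 → β = 0.167
  β = 0.167: g = 0.0012, g' = -0.484 → β = 0.169
Converged at β = 0.169.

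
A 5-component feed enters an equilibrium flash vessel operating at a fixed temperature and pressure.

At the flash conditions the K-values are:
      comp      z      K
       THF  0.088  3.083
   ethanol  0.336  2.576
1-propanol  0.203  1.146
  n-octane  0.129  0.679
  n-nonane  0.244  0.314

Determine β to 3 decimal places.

Let β = V/F and solve Σ zᵢ(Kᵢ−1)/(1+β(Kᵢ−1)) = 0.
g(0) = ΣzᵢKᵢ − 1 = 0.534 and g(1) = 1 − Σzᵢ/Kᵢ = -0.303, so a root lies in (0, 1).
Newton iteration, β⁰ = 0.5:
  β = 0.500: g = 0.1095, g' = -0.641 → β = 0.671
  β = 0.671: g = -0.0019, g' = -0.683 → β = 0.668
Converged at β = 0.668.

β = 0.668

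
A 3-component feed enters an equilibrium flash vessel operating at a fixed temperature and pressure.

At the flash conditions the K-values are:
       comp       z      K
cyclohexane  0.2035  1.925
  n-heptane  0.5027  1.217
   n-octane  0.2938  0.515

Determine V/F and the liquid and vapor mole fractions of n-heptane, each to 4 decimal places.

Newton–Raphson from V/F = 0.5:
  V/F = 0.5000: g = 0.03901, g' = -0.2211 → V/F = 0.6764
  V/F = 0.6764: g = -0.00115, g' = -0.2369 → V/F = 0.6716
Converged at V/F = 0.6716.
Compositions from xᵢ = zᵢ/(1+V/F(Kᵢ−1)), yᵢ = Kᵢxᵢ:
  cyclohexane: x = 0.1255, y = 0.2416
  n-heptane: x = 0.4388, y = 0.5340
  n-octane: x = 0.4357, y = 0.2244

V/F = 0.6716, x_n-heptane = 0.4388, y_n-heptane = 0.5340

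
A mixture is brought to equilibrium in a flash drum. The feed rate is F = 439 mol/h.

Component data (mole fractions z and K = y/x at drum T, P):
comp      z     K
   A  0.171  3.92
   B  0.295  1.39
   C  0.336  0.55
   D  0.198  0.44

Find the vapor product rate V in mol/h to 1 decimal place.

V = 177.7 mol/h

Material balance + equilibrium reduce to Σ zᵢ(Kᵢ−1)/(1+V/F(Kᵢ−1)) = 0.
g(0) = ΣzᵢKᵢ − 1 = 0.352 and g(1) = 1 − Σzᵢ/Kᵢ = -0.317, so a root lies in (0, 1).
Iterate (Newton) starting at V/F = 0.36:
  V/F = 0.360: g = 0.0250, g' = -0.575 → V/F = 0.403
  V/F = 0.403: g = 0.0007, g' = -0.546 → V/F = 0.405
Converged at V/F = 0.405.
Then V = V/F·F = 0.4047·439 = 177.7 mol/h and L = F − V = 261.3 mol/h.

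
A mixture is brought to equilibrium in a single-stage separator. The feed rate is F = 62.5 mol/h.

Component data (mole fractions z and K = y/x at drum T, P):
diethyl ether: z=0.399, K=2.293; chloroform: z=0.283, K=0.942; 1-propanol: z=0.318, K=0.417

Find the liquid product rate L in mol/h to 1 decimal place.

Newton–Raphson from ψ = 0.56:
  ψ = 0.560: g = 0.0070, g' = -0.464 → ψ = 0.575
Converged at ψ = 0.575.
Then V = ψ·F = 0.5751·62.5 = 35.9 mol/h and L = F − V = 26.6 mol/h.

L = 26.6 mol/h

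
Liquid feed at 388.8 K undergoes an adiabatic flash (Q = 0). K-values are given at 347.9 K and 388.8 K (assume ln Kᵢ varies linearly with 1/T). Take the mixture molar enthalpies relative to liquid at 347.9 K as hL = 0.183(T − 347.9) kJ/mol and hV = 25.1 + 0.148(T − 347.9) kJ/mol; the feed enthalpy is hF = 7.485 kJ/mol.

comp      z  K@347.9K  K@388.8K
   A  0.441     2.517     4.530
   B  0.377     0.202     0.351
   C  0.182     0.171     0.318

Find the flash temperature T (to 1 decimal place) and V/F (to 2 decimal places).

Adiabatic flash: solve Rachford–Rice at each trial T, then check hF = ψ·hV(T) + (1−ψ)·hL(T).
  T = 347.9 K: K = (2.517, 0.202, 0.171), RR gives ψ = 0.177, H_out = 4.448 kJ/mol
  T = 388.8 K: K = (4.530, 0.351, 0.318), RR gives ψ = 0.510, H_out = 19.553 kJ/mol
  T = 368.4 K: K = (3.435, 0.271, 0.237), RR gives ψ = 0.366, H_out = 12.677 kJ/mol
  T = 358.1 K: K = (2.951, 0.235, 0.202), RR gives ψ = 0.282, H_out = 8.839 kJ/mol
  T = 353.0 K: K = (2.729, 0.218, 0.186), RR gives ψ = 0.233, H_out = 6.743 kJ/mol
  T = 355.6 K: K = (2.841, 0.226, 0.194), RR gives ψ = 0.259, H_out = 7.832 kJ/mol
  T = 354.3 K: K = (2.784, 0.222, 0.190), RR gives ψ = 0.246, H_out = 7.293 kJ/mol
Linear interpolation between T = 354.3 (H_out = 7.293) and T = 355.6 (H_out = 7.832) on hF = 7.485 gives T ≈ 354.8 K, at which ψ = 0.25.

T = 354.8 K, V/F = 0.25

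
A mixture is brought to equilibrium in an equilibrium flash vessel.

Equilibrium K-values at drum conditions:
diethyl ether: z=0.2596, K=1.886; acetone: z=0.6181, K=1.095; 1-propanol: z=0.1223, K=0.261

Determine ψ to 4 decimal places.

ψ = 0.7257

Material balance + equilibrium reduce to Σ zᵢ(Kᵢ−1)/(1+ψ(Kᵢ−1)) = 0.
g(0) = ΣzᵢKᵢ − 1 = 0.1983 and g(1) = 1 − Σzᵢ/Kᵢ = -0.1707, so a root lies in (0, 1).
Newton iteration, ψ⁰ = 0.5:
  ψ = 0.5000: g = 0.07210, g' = -0.2710 → ψ = 0.7661
  ψ = 0.7661: g = -0.01658, g' = -0.4320 → ψ = 0.7277
  ψ = 0.7277: g = -0.00078, g' = -0.3928 → ψ = 0.7258
Converged at ψ = 0.7257.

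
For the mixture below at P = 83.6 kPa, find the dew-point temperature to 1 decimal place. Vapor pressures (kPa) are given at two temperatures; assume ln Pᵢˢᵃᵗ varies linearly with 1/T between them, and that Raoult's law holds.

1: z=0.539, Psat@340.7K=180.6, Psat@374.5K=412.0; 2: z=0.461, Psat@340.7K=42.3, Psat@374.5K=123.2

Dew-point temperature: Σzᵢ·P/Pᵢˢᵃᵗ(T) = 1. Interpolate ln Pᵢˢᵃᵗ = aᵢ + bᵢ/T.
  T = 340.7 K: ΣzᵢP/Pᵢˢᵃᵗ = 1.1606
  T = 374.5 K: ΣzᵢP/Pᵢˢᵃᵗ = 0.4222
  T = 357.6 K: ΣzᵢP/Pᵢˢᵃᵗ = 0.6826
  T = 349.1 K: ΣzᵢP/Pᵢˢᵃᵗ = 0.8854
  T = 344.9 K: ΣzᵢP/Pᵢˢᵃᵗ = 1.0120
  T = 347.0 K: ΣzᵢP/Pᵢˢᵃᵗ = 0.9462
Interpolating between 344.9 K and 347.0 K gives T ≈ 345.3 K.

T = 345.3 K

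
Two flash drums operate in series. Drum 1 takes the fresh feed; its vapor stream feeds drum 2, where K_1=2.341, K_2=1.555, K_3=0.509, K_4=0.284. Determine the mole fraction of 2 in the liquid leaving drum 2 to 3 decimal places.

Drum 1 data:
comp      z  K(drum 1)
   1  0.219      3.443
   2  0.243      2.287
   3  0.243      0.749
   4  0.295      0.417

Drum 1:
Material balance + equilibrium reduce to Σ zᵢ(Kᵢ−1)/(1+ψ₁(Kᵢ−1)) = 0.
Check two-phase: ΣzᵢKᵢ = 1.615 > 1 and Σzᵢ/Kᵢ = 1.202 > 1, so g(0) = 0.615 > 0 and g(1) = -0.202 < 0.
Newton–Raphson from ψ₁ = 0.36:
  ψ₁ = 0.360: g = 0.2137, g' = -0.737 → ψ₁ = 0.650
  ψ₁ = 0.650: g = 0.0273, g' = -0.596 → ψ₁ = 0.696
Converged at ψ₁ = 0.696.
Drum-1 compositions:
  1: x = 0.081, y = 0.279
  2: x = 0.128, y = 0.293
  3: x = 0.294, y = 0.221
  4: x = 0.496, y = 0.207
Drum-2 feed = drum-1 vapor: z₂ = (0.2793, 0.2932, 0.2205, 0.2069).
Drum 2:
Iterate (Newton) starting at ψ₂ = 0.66:
  ψ₂ = 0.660: g = -0.1233, g' = -0.687 → ψ₂ = 0.481
  ψ₂ = 0.481: g = -0.0114, g' = -0.580 → ψ₂ = 0.461
Converged at ψ₂ = 0.461.
  1: x = 0.173, y = 0.404
  2: x = 0.233, y = 0.363
  3: x = 0.285, y = 0.145
  4: x = 0.309, y = 0.088

x_2 (drum 2) = 0.233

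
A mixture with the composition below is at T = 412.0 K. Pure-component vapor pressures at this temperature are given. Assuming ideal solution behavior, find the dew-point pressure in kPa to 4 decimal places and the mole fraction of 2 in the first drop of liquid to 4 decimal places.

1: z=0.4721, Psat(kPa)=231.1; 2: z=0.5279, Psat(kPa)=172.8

Pdew = 196.1625 kPa, x_2 = 0.5993

At the dew point ψ → 1, so Σzᵢ/Kᵢ = 1 with Kᵢ = Pᵢˢᵃᵗ/P ⇒ 1/P = Σzᵢ/Pᵢˢᵃᵗ.
1/P = 0.4721/231.1 + 0.5279/172.8 = 0.0050978 ⇒ P = 196.1625 kPa
xᵢ = zᵢP/Pᵢˢᵃᵗ ⇒ x_2 = 0.5279·196.1625/172.8 = 0.5993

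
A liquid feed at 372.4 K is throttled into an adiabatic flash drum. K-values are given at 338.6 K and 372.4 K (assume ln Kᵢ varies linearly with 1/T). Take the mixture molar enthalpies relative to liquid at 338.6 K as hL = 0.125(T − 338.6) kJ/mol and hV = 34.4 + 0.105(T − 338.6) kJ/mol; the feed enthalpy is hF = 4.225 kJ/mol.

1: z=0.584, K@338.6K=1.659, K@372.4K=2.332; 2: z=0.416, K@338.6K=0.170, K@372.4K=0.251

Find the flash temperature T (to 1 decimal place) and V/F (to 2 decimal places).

T = 340.9 K, V/F = 0.11

Adiabatic flash: solve Rachford–Rice at each trial T, then check hF = ψ·hV(T) + (1−ψ)·hL(T).
  T = 338.6 K: K = (1.659, 0.170), RR gives ψ = 0.072, H_out = 2.489 kJ/mol
  T = 372.4 K: K = (2.332, 0.251), RR gives ψ = 0.467, H_out = 19.987 kJ/mol
  T = 355.5 K: K = (1.983, 0.208), RR gives ψ = 0.315, H_out = 12.828 kJ/mol
  T = 347.1 K: K = (1.819, 0.189), RR gives ψ = 0.212, H_out = 8.312 kJ/mol
  T = 342.9 K: K = (1.739, 0.179), RR gives ψ = 0.149, H_out = 5.640 kJ/mol
  T = 340.8 K: K = (1.700, 0.175), RR gives ψ = 0.113, H_out = 4.161 kJ/mol
Linear interpolation between T = 340.8 (H_out = 4.161) and T = 342.9 (H_out = 5.640) on hF = 4.225 gives T ≈ 340.9 K, at which ψ = 0.11.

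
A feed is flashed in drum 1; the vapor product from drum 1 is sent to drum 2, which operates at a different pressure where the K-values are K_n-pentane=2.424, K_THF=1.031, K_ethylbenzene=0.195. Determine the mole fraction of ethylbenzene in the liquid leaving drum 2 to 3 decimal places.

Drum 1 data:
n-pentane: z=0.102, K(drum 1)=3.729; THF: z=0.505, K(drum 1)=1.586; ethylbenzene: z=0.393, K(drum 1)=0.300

x_ethylbenzene (drum 2) = 0.236

Drum 1:
Newton iteration, ψ₁⁰ = 0.52:
  ψ₁ = 0.520: g = -0.0907, g' = -0.708 → ψ₁ = 0.392
  ψ₁ = 0.392: g = -0.0039, g' = -0.658 → ψ₁ = 0.386
Converged at ψ₁ = 0.386.
Drum-1 compositions:
  n-pentane: x = 0.050, y = 0.185
  THF: x = 0.412, y = 0.653
  ethylbenzene: x = 0.538, y = 0.162
Drum-2 feed = drum-1 vapor: z₂ = (0.1853, 0.6532, 0.1615).
Drum 2:
Material balance + equilibrium reduce to Σ zᵢ(Kᵢ−1)/(1+ψ₂(Kᵢ−1)) = 0.
Feasibility: ΣzᵢKᵢ = 1.154, Σzᵢ/Kᵢ = 1.538 — both > 1, two phases present.
Iterate (Newton) starting at ψ₂ = 0.41:
  ψ₂ = 0.410: g = -0.0075, g' = -0.384 → ψ₂ = 0.390
Converged at ψ₂ = 0.390.
  n-pentane: x = 0.119, y = 0.289
  THF: x = 0.645, y = 0.665
  ethylbenzene: x = 0.236, y = 0.046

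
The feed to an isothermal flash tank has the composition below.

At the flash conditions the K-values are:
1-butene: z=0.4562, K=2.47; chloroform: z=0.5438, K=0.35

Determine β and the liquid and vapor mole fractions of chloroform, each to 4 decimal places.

Binary case is linear: z₁(K₁−1)(1+β(K₂−1)) + z₂(K₂−1)(1+β(K₁−1)) = 0
⇒ β = [z₁(K₁−1)+z₂(K₂−1)] / [−(K₁−1)(K₂−1)] = 0.31714/0.95550 = 0.3319
Compositions from xᵢ = zᵢ/(1+β(Kᵢ−1)), yᵢ = Kᵢxᵢ:
  1-butene: x = 0.3066, y = 0.7573
  chloroform: x = 0.6934, y = 0.2427

β = 0.3319, x_chloroform = 0.6934, y_chloroform = 0.2427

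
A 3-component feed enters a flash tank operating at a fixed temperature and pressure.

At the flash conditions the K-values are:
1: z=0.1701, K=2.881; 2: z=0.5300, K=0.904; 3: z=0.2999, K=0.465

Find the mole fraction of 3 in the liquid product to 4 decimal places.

Material balance + equilibrium reduce to Σ zᵢ(Kᵢ−1)/(1+ψ(Kᵢ−1)) = 0.
Feasibility: ΣzᵢKᵢ = 1.1086, Σzᵢ/Kᵢ = 1.2903 — both > 1, two phases present.
Newton iteration, ψ⁰ = 0.55:
  ψ = 0.5500: g = -0.12380, g' = -0.3232 → ψ = 0.1669
  ψ = 0.1669: g = 0.01561, g' = -0.4571 → ψ = 0.2011
  ψ = 0.2011: g = 0.00048, g' = -0.4297 → ψ = 0.2022
Converged at ψ = 0.2022.
Compositions from xᵢ = zᵢ/(1+ψ(Kᵢ−1)), yᵢ = Kᵢxᵢ:
  1: x = 0.1232, y = 0.3550
  2: x = 0.5405, y = 0.4886
  3: x = 0.3363, y = 0.1564

x_3 = 0.3363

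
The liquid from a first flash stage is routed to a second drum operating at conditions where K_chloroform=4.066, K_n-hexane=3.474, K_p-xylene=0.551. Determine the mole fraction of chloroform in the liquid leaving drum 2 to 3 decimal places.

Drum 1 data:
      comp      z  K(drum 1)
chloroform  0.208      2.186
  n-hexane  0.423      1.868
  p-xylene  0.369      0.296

x_chloroform (drum 2) = 0.040

Drum 1:
Let ψ₁ = V/F and solve Σ zᵢ(Kᵢ−1)/(1+ψ₁(Kᵢ−1)) = 0.
Feasibility: ΣzᵢKᵢ = 1.354, Σzᵢ/Kᵢ = 1.568 — both > 1, two phases present.
Iterate (Newton) starting at ψ₁ = 0.67:
  ψ₁ = 0.670: g = -0.1221, g' = -0.873 → ψ₁ = 0.530
  ψ₁ = 0.530: g = -0.0116, g' = -0.725 → ψ₁ = 0.514
Converged at ψ₁ = 0.514.
Drum-1 compositions:
  chloroform: x = 0.129, y = 0.282
  n-hexane: x = 0.292, y = 0.546
  p-xylene: x = 0.578, y = 0.171
Drum-2 feed = drum-1 liquid: z₂ = (0.1292, 0.2925, 0.5783).
Drum 2:
Rachford–Rice: g(ψ₂) = Σ zᵢ(Kᵢ−1)/(1+ψ₂(Kᵢ−1)) = 0.
g(0) = ΣzᵢKᵢ − 1 = 0.860 and g(1) = 1 − Σzᵢ/Kᵢ = -0.166, so a root lies in (0, 1).
Newton–Raphson from ψ₂ = 0.5:
  ψ₂ = 0.500: g = 0.1450, g' = -0.741 → ψ₂ = 0.696
  ψ₂ = 0.696: g = 0.0147, g' = -0.612 → ψ₂ = 0.720
Converged at ψ₂ = 0.720.
  chloroform: x = 0.040, y = 0.164
  n-hexane: x = 0.105, y = 0.365
  p-xylene: x = 0.855, y = 0.471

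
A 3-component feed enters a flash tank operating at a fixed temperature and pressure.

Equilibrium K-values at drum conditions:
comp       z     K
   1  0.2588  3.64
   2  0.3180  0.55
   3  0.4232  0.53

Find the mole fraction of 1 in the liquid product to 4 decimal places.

Let β = V/F and solve Σ zᵢ(Kᵢ−1)/(1+β(Kᵢ−1)) = 0.
g(0) = ΣzᵢKᵢ − 1 = 0.3412 and g(1) = 1 − Σzᵢ/Kᵢ = -0.4478, so a root lies in (0, 1).
Newton–Raphson from β = 0.54:
  β = 0.5400: g = -0.17392, g' = -0.5868 → β = 0.2436
  β = 0.2436: g = 0.03045, g' = -0.8685 → β = 0.2787
  β = 0.2787: g = 0.00112, g' = -0.8067 → β = 0.2801
Converged at β = 0.2801.
Compositions from xᵢ = zᵢ/(1+β(Kᵢ−1)), yᵢ = Kᵢxᵢ:
  1: x = 0.1488, y = 0.5416
  2: x = 0.3639, y = 0.2001
  3: x = 0.4874, y = 0.2583

x_1 = 0.1488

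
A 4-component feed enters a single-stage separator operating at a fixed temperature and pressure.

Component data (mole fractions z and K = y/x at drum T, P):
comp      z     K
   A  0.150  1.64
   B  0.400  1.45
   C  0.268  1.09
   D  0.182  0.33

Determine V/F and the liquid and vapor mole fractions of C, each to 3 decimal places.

Newton–Raphson from V/F = 0.7:
  V/F = 0.700: g = -0.0038, g' = -0.368 → V/F = 0.690
Converged at V/F = 0.690.
Compositions from xᵢ = zᵢ/(1+V/F(Kᵢ−1)), yᵢ = Kᵢxᵢ:
  A: x = 0.104, y = 0.171
  B: x = 0.305, y = 0.443
  C: x = 0.252, y = 0.275
  D: x = 0.338, y = 0.112

V/F = 0.690, x_C = 0.252, y_C = 0.275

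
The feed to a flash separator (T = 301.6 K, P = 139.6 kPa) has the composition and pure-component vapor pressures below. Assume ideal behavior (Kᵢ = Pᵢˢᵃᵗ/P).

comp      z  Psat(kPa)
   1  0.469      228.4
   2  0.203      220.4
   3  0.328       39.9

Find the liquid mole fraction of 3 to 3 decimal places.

x_3 = 0.464

Raoult's law: Kᵢ = Pᵢˢᵃᵗ/P = Pᵢˢᵃᵗ/139.6.
  K_1 = 228.4/139.6 = 1.63610, K_2 = 220.4/139.6 = 1.57880, K_3 = 39.9/139.6 = 0.28582
Let β = V/F and solve Σ zᵢ(Kᵢ−1)/(1+β(Kᵢ−1)) = 0.
g(0) = ΣzᵢKᵢ − 1 = 0.182 and g(1) = 1 − Σzᵢ/Kᵢ = -0.563, so a root lies in (0, 1).
Newton iteration, β⁰ = 0.5:
  β = 0.500: g = -0.0469, g' = -0.555 → β = 0.415
  β = 0.415: g = -0.0024, g' = -0.501 → β = 0.411
Converged at β = 0.411.
Compositions from xᵢ = zᵢ/(1+β(Kᵢ−1)), yᵢ = Kᵢxᵢ:
  1: x = 0.372, y = 0.608
  2: x = 0.164, y = 0.259
  3: x = 0.464, y = 0.133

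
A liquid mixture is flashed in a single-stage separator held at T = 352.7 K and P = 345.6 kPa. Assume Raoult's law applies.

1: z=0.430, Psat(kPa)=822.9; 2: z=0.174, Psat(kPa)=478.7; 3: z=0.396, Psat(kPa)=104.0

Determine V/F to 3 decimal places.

Raoult's law: Kᵢ = Pᵢˢᵃᵗ/P = Pᵢˢᵃᵗ/345.6.
  K_1 = 822.9/345.6 = 2.38108, K_2 = 478.7/345.6 = 1.38513, K_3 = 104.0/345.6 = 0.30093
Material balance + equilibrium reduce to Σ zᵢ(Kᵢ−1)/(1+V/F(Kᵢ−1)) = 0.
g(0) = ΣzᵢKᵢ − 1 = 0.384 and g(1) = 1 − Σzᵢ/Kᵢ = -0.622, so a root lies in (0, 1).
Iterate (Newton) starting at V/F = 0.37:
  V/F = 0.370: g = 0.0783, g' = -0.731 → V/F = 0.477
  V/F = 0.477: g = -0.0007, g' = -0.752 → V/F = 0.476
Converged at V/F = 0.476.

V/F = 0.476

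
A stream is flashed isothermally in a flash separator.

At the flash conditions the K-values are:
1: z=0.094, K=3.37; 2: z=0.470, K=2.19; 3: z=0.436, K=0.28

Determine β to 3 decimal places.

β = 0.459

Let β = V/F and solve Σ zᵢ(Kᵢ−1)/(1+β(Kᵢ−1)) = 0.
Check two-phase: ΣzᵢKᵢ = 1.468 > 1 and Σzᵢ/Kᵢ = 1.800 > 1, so g(0) = 0.468 > 0 and g(1) = -0.800 < 0.
Newton iteration, β⁰ = 0.46:
  β = 0.460: g = -0.0013, g' = -0.904 → β = 0.459
Converged at β = 0.459.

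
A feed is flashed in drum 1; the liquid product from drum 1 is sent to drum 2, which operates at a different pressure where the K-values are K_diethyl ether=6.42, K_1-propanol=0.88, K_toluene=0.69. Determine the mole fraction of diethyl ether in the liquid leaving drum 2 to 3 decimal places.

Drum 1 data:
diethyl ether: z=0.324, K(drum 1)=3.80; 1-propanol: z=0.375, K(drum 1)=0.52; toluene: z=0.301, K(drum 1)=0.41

Drum 1:
Rachford–Rice: g(ψ₁) = Σ zᵢ(Kᵢ−1)/(1+ψ₁(Kᵢ−1)) = 0.
g(0) = ΣzᵢKᵢ − 1 = 0.550 and g(1) = 1 − Σzᵢ/Kᵢ = -0.541, so a root lies in (0, 1).
Newton–Raphson from ψ₁ = 0.32:
  ψ₁ = 0.320: g = 0.0469, g' = -0.986 → ψ₁ = 0.368
  ψ₁ = 0.368: g = 0.0018, g' = -0.915 → ψ₁ = 0.369
Converged at ψ₁ = 0.369.
Drum-1 compositions:
  diethyl ether: x = 0.159, y = 0.605
  1-propanol: x = 0.456, y = 0.237
  toluene: x = 0.385, y = 0.158
Drum-2 feed = drum-1 liquid: z₂ = (0.1592, 0.4558, 0.3849).
Drum 2:
Iterate (Newton) starting at ψ₂ = 0.58:
  ψ₂ = 0.580: g = 0.0040, g' = -0.335 → ψ₂ = 0.592
Converged at ψ₂ = 0.592.
  diethyl ether: x = 0.038, y = 0.243
  1-propanol: x = 0.491, y = 0.432
  toluene: x = 0.471, y = 0.325

x_diethyl ether (drum 2) = 0.038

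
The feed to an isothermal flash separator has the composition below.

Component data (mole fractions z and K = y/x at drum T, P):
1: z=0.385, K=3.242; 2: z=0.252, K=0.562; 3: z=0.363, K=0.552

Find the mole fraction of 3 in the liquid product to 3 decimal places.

Rachford–Rice: g(β) = Σ zᵢ(Kᵢ−1)/(1+β(Kᵢ−1)) = 0.
g(0) = ΣzᵢKᵢ − 1 = 0.590 and g(1) = 1 − Σzᵢ/Kᵢ = -0.225, so a root lies in (0, 1).
Newton–Raphson from β = 0.62:
  β = 0.620: g = -0.0155, g' = -0.570 → β = 0.593
Converged at β = 0.593.
Compositions from xᵢ = zᵢ/(1+β(Kᵢ−1)), yᵢ = Kᵢxᵢ:
  1: x = 0.165, y = 0.536
  2: x = 0.340, y = 0.191
  3: x = 0.494, y = 0.273

x_3 = 0.494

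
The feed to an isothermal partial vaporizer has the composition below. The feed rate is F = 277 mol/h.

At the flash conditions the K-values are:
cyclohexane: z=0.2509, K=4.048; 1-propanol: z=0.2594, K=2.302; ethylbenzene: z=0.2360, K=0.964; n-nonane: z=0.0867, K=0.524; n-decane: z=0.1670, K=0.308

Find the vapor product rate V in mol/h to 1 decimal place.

Newton iteration, ψ⁰ = 0.59:
  ψ = 0.5900: g = 0.20293, g' = -0.7050 → ψ = 0.8778
  ψ = 0.8778: g = -0.00840, g' = -0.8456 → ψ = 0.8679
  ψ = 0.8679: g = -0.00007, g' = -0.8310 → ψ = 0.8678
Converged at ψ = 0.8678.
Then V = ψ·F = 0.8678·277 = 240.4 mol/h and L = F − V = 36.6 mol/h.

V = 240.4 mol/h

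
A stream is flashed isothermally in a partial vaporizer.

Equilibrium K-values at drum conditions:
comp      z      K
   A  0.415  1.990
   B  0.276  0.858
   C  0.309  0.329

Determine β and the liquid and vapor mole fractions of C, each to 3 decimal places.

Material balance + equilibrium reduce to Σ zᵢ(Kᵢ−1)/(1+β(Kᵢ−1)) = 0.
g(0) = ΣzᵢKᵢ − 1 = 0.164 and g(1) = 1 − Σzᵢ/Kᵢ = -0.469, so a root lies in (0, 1).
Newton–Raphson from β = 0.5:
  β = 0.500: g = -0.0794, g' = -0.504 → β = 0.342
  β = 0.342: g = -0.0035, g' = -0.468 → β = 0.335
Converged at β = 0.335.
Compositions from xᵢ = zᵢ/(1+β(Kᵢ−1)), yᵢ = Kᵢxᵢ:
  A: x = 0.312, y = 0.620
  B: x = 0.290, y = 0.249
  C: x = 0.399, y = 0.131

β = 0.335, x_C = 0.399, y_C = 0.131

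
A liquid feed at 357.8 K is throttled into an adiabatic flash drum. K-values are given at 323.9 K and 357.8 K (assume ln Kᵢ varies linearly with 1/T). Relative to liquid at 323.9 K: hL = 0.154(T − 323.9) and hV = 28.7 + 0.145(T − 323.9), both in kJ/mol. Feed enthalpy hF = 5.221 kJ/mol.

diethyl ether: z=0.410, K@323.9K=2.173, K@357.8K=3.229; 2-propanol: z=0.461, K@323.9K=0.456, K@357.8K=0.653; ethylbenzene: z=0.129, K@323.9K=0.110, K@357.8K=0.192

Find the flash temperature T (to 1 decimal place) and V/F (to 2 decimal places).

Adiabatic flash: solve Rachford–Rice at each trial T, then check hF = ψ·hV(T) + (1−ψ)·hL(T).
  T = 323.9 K: K = (2.173, 0.456, 0.110), RR gives ψ = 0.155, H_out = 4.444 kJ/mol
  T = 357.8 K: K = (3.229, 0.653, 0.192), RR gives ψ = 0.583, H_out = 21.769 kJ/mol
  T = 340.9 K: K = (2.677, 0.551, 0.147), RR gives ψ = 0.390, H_out = 13.746 kJ/mol
  T = 332.4 K: K = (2.418, 0.502, 0.128), RR gives ψ = 0.281, H_out = 9.354 kJ/mol
  T = 328.1 K: K = (2.292, 0.479, 0.119), RR gives ψ = 0.220, H_out = 6.955 kJ/mol
  T = 326.0 K: K = (2.232, 0.467, 0.114), RR gives ψ = 0.188, H_out = 5.723 kJ/mol
Linear interpolation between T = 323.9 (H_out = 4.444) and T = 326.0 (H_out = 5.723) on hF = 5.221 gives T ≈ 325.2 K, at which ψ = 0.18.

T = 325.2 K, V/F = 0.18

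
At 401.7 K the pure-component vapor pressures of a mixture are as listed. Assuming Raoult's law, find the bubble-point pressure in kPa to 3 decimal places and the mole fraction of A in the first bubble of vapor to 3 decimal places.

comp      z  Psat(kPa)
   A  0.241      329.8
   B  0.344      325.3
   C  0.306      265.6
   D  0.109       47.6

Pbub = 277.847 kPa, y_A = 0.286

At the bubble point ψ → 0, so ΣzᵢKᵢ = 1 with Kᵢ = Pᵢˢᵃᵗ/P ⇒ P = ΣzᵢPᵢˢᵃᵗ.
P = 0.241·329.8 + 0.344·325.3 + 0.306·265.6 + 0.109·47.6 = 277.847 kPa
yᵢ = zᵢPᵢˢᵃᵗ/P ⇒ y_A = 0.241·329.8/277.847 = 0.286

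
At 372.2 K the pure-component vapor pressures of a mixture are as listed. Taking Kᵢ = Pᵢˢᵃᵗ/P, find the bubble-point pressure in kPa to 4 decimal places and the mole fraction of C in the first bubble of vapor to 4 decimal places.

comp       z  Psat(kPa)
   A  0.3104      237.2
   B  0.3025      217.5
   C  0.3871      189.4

At the bubble point ψ → 0, so ΣzᵢKᵢ = 1 with Kᵢ = Pᵢˢᵃᵗ/P ⇒ P = ΣzᵢPᵢˢᵃᵗ.
P = 0.3104·237.2 + 0.3025·217.5 + 0.3871·189.4 = 212.7374 kPa
yᵢ = zᵢPᵢˢᵃᵗ/P ⇒ y_C = 0.3871·189.4/212.7374 = 0.3446

Pbub = 212.7374 kPa, y_C = 0.3446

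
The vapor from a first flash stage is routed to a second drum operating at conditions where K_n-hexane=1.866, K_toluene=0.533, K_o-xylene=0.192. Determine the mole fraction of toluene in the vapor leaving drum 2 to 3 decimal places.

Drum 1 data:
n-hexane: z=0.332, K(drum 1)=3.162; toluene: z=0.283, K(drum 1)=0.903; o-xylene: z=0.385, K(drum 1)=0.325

y_toluene (drum 2) = 0.175

Drum 1:
Let ψ₁ = V/F and solve Σ zᵢ(Kᵢ−1)/(1+ψ₁(Kᵢ−1)) = 0.
g(0) = ΣzᵢKᵢ − 1 = 0.430 and g(1) = 1 − Σzᵢ/Kᵢ = -0.603, so a root lies in (0, 1).
Iterate (Newton) starting at ψ₁ = 0.5:
  ψ₁ = 0.500: g = -0.0762, g' = -0.761 → ψ₁ = 0.400
Converged at ψ₁ = 0.400.
Drum-1 compositions:
  n-hexane: x = 0.178, y = 0.563
  toluene: x = 0.294, y = 0.266
  o-xylene: x = 0.528, y = 0.171
Drum-2 feed = drum-1 vapor: z₂ = (0.5626, 0.2659, 0.1715).
Drum 2:
Rachford–Rice: g(ψ₂) = Σ zᵢ(Kᵢ−1)/(1+ψ₂(Kᵢ−1)) = 0.
Check two-phase: ΣzᵢKᵢ = 1.225 > 1 and Σzᵢ/Kᵢ = 1.693 > 1, so g(0) = 0.225 > 0 and g(1) = -0.693 < 0.
Iterate (Newton) starting at ψ₂ = 0.5:
  ψ₂ = 0.500: g = -0.0544, g' = -0.619 → ψ₂ = 0.412
  ψ₂ = 0.412: g = -0.0024, g' = -0.570 → ψ₂ = 0.408
Converged at ψ₂ = 0.408.
  n-hexane: x = 0.416, y = 0.776
  toluene: x = 0.328, y = 0.175
  o-xylene: x = 0.256, y = 0.049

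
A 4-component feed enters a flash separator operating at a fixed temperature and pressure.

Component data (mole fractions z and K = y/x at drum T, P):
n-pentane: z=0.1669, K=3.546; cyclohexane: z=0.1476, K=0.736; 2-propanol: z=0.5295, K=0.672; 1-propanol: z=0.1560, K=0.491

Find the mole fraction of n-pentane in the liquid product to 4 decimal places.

Material balance + equilibrium reduce to Σ zᵢ(Kᵢ−1)/(1+V/F(Kᵢ−1)) = 0.
Check two-phase: ΣzᵢKᵢ = 1.1329 > 1 and Σzᵢ/Kᵢ = 1.3533 > 1, so g(0) = 0.1329 > 0 and g(1) = -0.3533 < 0.
Newton iteration, V/F⁰ = 0.5:
  V/F = 0.5000: g = -0.17220, g' = -0.3773 → V/F = 0.0436
  V/F = 0.0436: g = 0.08568, g' = -0.9880 → V/F = 0.1303
  V/F = 0.1303: g = 0.01226, g' = -0.7296 → V/F = 0.1471
  V/F = 0.1471: g = 0.00030, g' = -0.6939 → V/F = 0.1475
Converged at V/F = 0.1475.
Compositions from xᵢ = zᵢ/(1+V/F(Kᵢ−1)), yᵢ = Kᵢxᵢ:
  n-pentane: x = 0.1213, y = 0.4302
  cyclohexane: x = 0.1536, y = 0.1130
  2-propanol: x = 0.5564, y = 0.3739
  1-propanol: x = 0.1687, y = 0.0828

x_n-pentane = 0.1213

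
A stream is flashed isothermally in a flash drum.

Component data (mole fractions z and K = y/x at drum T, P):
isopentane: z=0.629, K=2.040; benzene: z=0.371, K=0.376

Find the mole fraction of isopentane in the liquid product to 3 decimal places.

Let β = V/F and solve Σ zᵢ(Kᵢ−1)/(1+β(Kᵢ−1)) = 0.
g(0) = ΣzᵢKᵢ − 1 = 0.423 and g(1) = 1 − Σzᵢ/Kᵢ = -0.295, so a root lies in (0, 1).
Binary case is linear: z₁(K₁−1)(1+β(K₂−1)) + z₂(K₂−1)(1+β(K₁−1)) = 0
⇒ β = [z₁(K₁−1)+z₂(K₂−1)] / [−(K₁−1)(K₂−1)] = 0.4227/0.6490 = 0.651
Compositions from xᵢ = zᵢ/(1+β(Kᵢ−1)), yᵢ = Kᵢxᵢ:
  isopentane: x = 0.375, y = 0.765
  benzene: x = 0.625, y = 0.235

x_isopentane = 0.375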